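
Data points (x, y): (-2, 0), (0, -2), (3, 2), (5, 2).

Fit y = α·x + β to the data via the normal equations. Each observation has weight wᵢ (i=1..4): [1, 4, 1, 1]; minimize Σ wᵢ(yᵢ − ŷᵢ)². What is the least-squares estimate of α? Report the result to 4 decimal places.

α = 0.5913

Compute the Gram sums: Σwᵢ·x·x = 38, Σwᵢ·x = 6, Σwᵢ·1 = 7.
For AᵀWy: Σwᵢ·x·y = 16, Σwᵢ·y = -4.
Normal equations: [[38, 6]; [6, 7]]·[α, β]ᵀ = [16, -4]ᵀ.
det = 38·7 − 6² = 230.
α = (16·7 − 6·(-4))/230 = 68/115; β = (38·(-4) − 6·16)/230 = -124/115.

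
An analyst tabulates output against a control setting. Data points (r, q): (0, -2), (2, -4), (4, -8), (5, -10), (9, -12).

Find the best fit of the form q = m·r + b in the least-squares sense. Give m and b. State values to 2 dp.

From the data, Σr·r = 126, Σr = 20, Σ1 = 5.
And Σr·q = -198, Σq = -36.
Normal equations: [[126, 20]; [20, 5]]·[m, b]ᵀ = [-198, -36]ᵀ.
Δ = 126·5 − 20² = 230.
m = ((-198)·5 − 20·(-36))/230 = -27/23; b = (126·(-36) − 20·(-198))/230 = -288/115.

m = -1.17, b = -2.50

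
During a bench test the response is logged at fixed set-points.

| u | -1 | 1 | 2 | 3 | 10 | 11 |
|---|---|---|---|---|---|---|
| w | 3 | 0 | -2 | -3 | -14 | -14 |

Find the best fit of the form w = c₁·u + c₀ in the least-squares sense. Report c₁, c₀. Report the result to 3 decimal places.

c₁ = -1.459, c₀ = 1.324

Normal-equation sums: Σu·u = 236, Σu = 26, Σ1 = 6.
And Σu·w = -310, Σw = -30.
So AᵀA·[c₁, c₀]ᵀ = Aᵀw: [[236, 26]; [26, 6]]·[c₁, c₀]ᵀ = [-310, -30]ᵀ.
Δ = 236·6 − 26² = 740.
c₁ = ((-310)·6 − 26·(-30))/740 = -54/37; c₀ = (236·(-30) − 26·(-310))/740 = 49/37.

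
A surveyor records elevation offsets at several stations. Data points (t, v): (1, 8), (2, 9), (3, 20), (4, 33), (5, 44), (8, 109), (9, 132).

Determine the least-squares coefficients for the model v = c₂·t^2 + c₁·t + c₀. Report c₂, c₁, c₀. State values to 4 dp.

c₂ = 1.5234, c₁ = 0.6458, c₀ = 4.2378

Compute the Gram sums: Σt^2·t^2 = 11636, Σt^2·t = 1466, Σt^2 = 200, Σt·t = 200, Σt = 32, Σ1 = 7.
Moment sums: Σt^2·v = 19520, Σt·v = 2498, Σv = 355.
So AᵀA·[c₂, c₁, c₀]ᵀ = Aᵀv: [[11636, 1466, 200]; [1466, 200, 32]; [200, 32, 7]]·[c₂, c₁, c₀]ᵀ = [19520, 2498, 355]ᵀ.
Solving the 3×3 system (Gaussian elimination) gives c₂ = 12167/7987, c₁ = 5158/7987, c₀ = 33847/7987.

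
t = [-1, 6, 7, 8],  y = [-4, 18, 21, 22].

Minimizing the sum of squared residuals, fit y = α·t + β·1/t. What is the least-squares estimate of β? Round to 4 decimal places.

β = 1.2015

The normal system MᵀM·[α, β]ᵀ = Mᵀy is [[150, 4]; [4, 30025/28224]]·[α, β]ᵀ = [435, 51/4]ᵀ.
Δ = 150·(30025/28224) − 4² = 675361/4704.
α = (435·(30025/28224) − 4·(51/4))/(675361/4704) = 3873817/1350722; β = (150·(51/4) − 4·435)/(675361/4704) = 811440/675361.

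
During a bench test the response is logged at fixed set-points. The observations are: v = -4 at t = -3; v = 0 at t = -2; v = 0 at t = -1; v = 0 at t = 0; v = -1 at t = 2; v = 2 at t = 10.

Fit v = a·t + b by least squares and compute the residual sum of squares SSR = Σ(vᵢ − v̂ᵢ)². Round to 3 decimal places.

SSR = 9.777

The normal system MᵀM·[a, b]ᵀ = Mᵀv is [[118, 6]; [6, 6]]·[a, b]ᵀ = [30, -3]ᵀ.
Eliminating b: 6·(row 1) − 6·(row 2) gives 672·a = 6·30 − 6·(-3) = 198, so a = 33/112.
Then b = ((-3) − 6·(33/112))/6 = -89/112.
Residuals: -65/28, 155/112, 61/56, 89/112, -89/112, -17/112; SSR = 1095/112.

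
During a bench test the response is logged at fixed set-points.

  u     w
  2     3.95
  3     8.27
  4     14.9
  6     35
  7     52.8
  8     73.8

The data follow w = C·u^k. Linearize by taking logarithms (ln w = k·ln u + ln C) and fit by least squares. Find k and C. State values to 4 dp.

Taking logs, ln w = k·ln u + ln C, so regress ln w on ln u.
Σln u = 8.9952, Σ(ln u)² = 14.9303, Σln w = 18.0109, Σln u·ln w = 30.0513.
Normal system: [[14.9303, 8.9952]; [8.9952, 6]]·[k, ln C]ᵀ = [30.0513, 18.0109]ᵀ.
Δ = 14.9303·6 − (8.9952)² = 8.6686; k = (30.0513·6 − 8.9952·18.0109)/8.6686 = 2.11065, ln C = (14.9303·18.0109 − 8.9952·30.0513)/8.6686 = -0.16245, so C = exp(-0.16245) = 0.85006.

k = 2.1106, C = 0.8501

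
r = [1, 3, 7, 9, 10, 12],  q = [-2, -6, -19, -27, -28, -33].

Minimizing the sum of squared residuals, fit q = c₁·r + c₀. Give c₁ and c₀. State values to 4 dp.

c₁ = -2.9667, c₀ = 1.6000

MᵀM·[c₁, c₀]ᵀ = Mᵀq reads: 384·c₁ + 42·c₀ = -1072;  42·c₁ + 6·c₀ = -115.
(Σr·r = 384, Σr = 42, Σ1 = 6, Σr·q = -1072, Σq = -115.)
Δ = 384·6 − 42² = 540.
c₁ = ((-1072)·6 − 42·(-115))/540 = -89/30; c₀ = (384·(-115) − 42·(-1072))/540 = 8/5.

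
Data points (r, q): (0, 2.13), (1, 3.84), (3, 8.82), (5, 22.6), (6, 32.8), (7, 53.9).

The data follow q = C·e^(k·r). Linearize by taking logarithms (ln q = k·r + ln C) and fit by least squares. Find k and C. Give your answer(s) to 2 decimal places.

k = 0.45, C = 2.27

With ln qᵢ as the transformed response and rᵢ as the regressor:
Σr = 22.0000, Σ(r)² = 120.0000, Σln q = 14.8741, Σr·ln q = 72.3188.
Normal system: [[120.0000, 22.0000]; [22.0000, 6]]·[k, ln C]ᵀ = [72.3188, 14.8741]ᵀ.
Δ = 120.0000·6 − (22.0000)² = 236.0000; k = (72.3188·6 − 22.0000·14.8741)/236.0000 = 0.45204, ln C = (120.0000·14.8741 − 22.0000·72.3188)/236.0000 = 0.82153, so C = exp(0.82153) = 2.27399.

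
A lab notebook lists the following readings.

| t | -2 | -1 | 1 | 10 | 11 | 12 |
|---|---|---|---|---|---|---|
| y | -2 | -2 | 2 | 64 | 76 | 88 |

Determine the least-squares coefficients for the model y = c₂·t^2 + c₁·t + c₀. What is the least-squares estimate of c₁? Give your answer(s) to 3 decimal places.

With design matrix X, XᵀX = [[45395, 4051, 371]; [4051, 371, 31]; [371, 31, 6]] and Xᵀy = [28260, 2540, 226]ᵀ.
Inverting the 3×3 Gram matrix, [c₂, c₁, c₀]ᵀ = [6233/13467, 122821/67335, -126/335]ᵀ.

c₁ = 1.824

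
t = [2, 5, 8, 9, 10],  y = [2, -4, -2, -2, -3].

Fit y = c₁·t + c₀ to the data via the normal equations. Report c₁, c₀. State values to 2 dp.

Setting ∂/∂c₁ … = 0 gives: 274·c₁ + 34·c₀ = -80;  34·c₁ + 5·c₀ = -9.
det = 274·5 − 34² = 214.
c₁ = ((-80)·5 − 34·(-9))/214 = -47/107; c₀ = (274·(-9) − 34·(-80))/214 = 127/107.

c₁ = -0.44, c₀ = 1.19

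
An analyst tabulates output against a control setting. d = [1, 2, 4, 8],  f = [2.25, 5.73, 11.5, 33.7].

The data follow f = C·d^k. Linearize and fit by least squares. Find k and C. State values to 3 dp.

k = 1.272, C = 2.240

Taking logs, ln f = k·ln d + ln C, so regress ln f on ln d.
AᵀA = [[6.7263, 4.1589]; [4.1589, 4]], rhs = [11.9103, 8.5165]ᵀ  (here Σln d = 4.1589, Σ(ln d)² = 6.7263, Σln f = 8.5165, Σln d·ln f = 11.9103).
Solving (det = 9.6091): k = 1.27193, ln C = 0.80667, so C = exp(0.80667) = 2.24044.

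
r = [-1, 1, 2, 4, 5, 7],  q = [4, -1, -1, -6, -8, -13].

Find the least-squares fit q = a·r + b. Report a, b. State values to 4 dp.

a = -2.0714, b = 2.0476

With design matrix M, MᵀM = [[96, 18]; [18, 6]] and Mᵀq = [-162, -25]ᵀ.
Eliminating b: 6·(row 1) − 18·(row 2) gives 252·a = 6·(-162) − 18·(-25) = -522, so a = -29/14.
Then b = ((-25) − 18·(-29/14))/6 = 43/21.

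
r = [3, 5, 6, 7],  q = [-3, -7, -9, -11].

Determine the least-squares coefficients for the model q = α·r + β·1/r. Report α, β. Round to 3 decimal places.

α = -1.684, β = 6.337

From the data, Σr·r = 119, Σr·1/r = 4, Σ1/r·1/r = 8789/44100.
Right-hand side: Σr·q = -175, Σ1/r·q = -383/70.
det = 119·(8789/44100) − 4² = 48613/6300.
α = ((-175)·(8789/44100) − 4·(-383/70))/(48613/6300) = -81845/48613; β = (119·(-383/70) − 4·(-175))/(48613/6300) = 308070/48613.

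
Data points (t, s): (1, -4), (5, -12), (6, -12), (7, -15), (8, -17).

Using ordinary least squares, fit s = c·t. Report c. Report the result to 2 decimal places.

From the data, Σt·t = 175.
Moment sums: Σt·s = -377.
Hence c = -377 / 175 ≈ -2.15429.

c = -2.15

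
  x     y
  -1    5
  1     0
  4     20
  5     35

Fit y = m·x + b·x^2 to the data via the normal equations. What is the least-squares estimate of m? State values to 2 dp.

Entries of MᵀM: Σx·x = 43, Σx·x^2 = 189, Σx^2·x^2 = 883.
And Σx·y = 250, Σx^2·y = 1200.
Normal equations: [[43, 189]; [189, 883]]·[m, b]ᵀ = [250, 1200]ᵀ.
Eliminating b: 883·(row 1) − 189·(row 2) gives 2248·m = 883·250 − 189·1200 = -6050, so m = -3025/1124.
Then b = (1200 − 189·(-3025/1124))/883 = 2175/1124.

m = -2.69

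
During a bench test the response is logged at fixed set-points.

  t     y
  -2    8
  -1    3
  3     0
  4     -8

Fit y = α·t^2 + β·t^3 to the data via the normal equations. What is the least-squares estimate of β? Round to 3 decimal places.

MᵀM·[α, β]ᵀ = Mᵀy reads: 354·α + 1234·β = -93;  1234·α + 4890·β = -579.
Δ = 354·4890 − 1234² = 208304.
α = ((-93)·4890 − 1234·(-579))/208304 = 64929/52076; β = (354·(-579) − 1234·(-93))/208304 = -22551/52076.

β = -0.433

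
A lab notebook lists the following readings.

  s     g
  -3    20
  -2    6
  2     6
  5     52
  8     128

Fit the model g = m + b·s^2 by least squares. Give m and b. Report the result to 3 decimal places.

The normal system XᵀX·[m, b]ᵀ = Xᵀg is [[5, 106]; [106, 4834]]·[m, b]ᵀ = [212, 9720]ᵀ.
det = 5·4834 − 106² = 12934.
m = (212·4834 − 106·9720)/12934 = -2756/6467; b = (5·9720 − 106·212)/12934 = 13064/6467.

m = -0.426, b = 2.020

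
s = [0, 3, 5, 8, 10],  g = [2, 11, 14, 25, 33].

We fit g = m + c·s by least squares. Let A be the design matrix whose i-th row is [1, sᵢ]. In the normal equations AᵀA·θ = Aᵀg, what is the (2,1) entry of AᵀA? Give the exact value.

26

Row 2 ↔ basis s, column 1 ↔ basis 1, so (AᵀA)_{2,1} = Σᵢ s = (0)·(1) + (3)·(1) + (5)·(1) + (8)·(1) + (10)·(1) = 26.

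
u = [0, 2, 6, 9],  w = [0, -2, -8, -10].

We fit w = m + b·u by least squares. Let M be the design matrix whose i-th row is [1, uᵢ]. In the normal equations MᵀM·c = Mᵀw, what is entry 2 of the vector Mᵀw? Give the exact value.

Entry 2 ↔ basis u, so (Mᵀw)_{2} = Σᵢ (u)·wᵢ = (0)·(0) + (2)·(-2) + (6)·(-8) + (9)·(-10) = -142.

-142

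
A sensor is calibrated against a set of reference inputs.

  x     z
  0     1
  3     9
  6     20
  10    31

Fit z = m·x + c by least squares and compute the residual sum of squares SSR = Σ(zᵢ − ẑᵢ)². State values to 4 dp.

Entries of AᵀA: Σx·x = 145, Σx = 19, Σ1 = 4.
For Aᵀz: Σx·z = 457, Σz = 61.
Determinant 145·4 − 19² = 219.
m = (457·4 − 19·61)/219 = 223/73; c = (145·61 − 19·457)/219 = 54/73.
Residuals: 19/73, -66/73, 68/73, -21/73; SSR = 134/73.

SSR = 1.8356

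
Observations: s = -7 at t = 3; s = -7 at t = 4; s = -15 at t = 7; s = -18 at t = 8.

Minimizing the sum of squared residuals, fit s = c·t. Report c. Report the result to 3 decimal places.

c = -2.159

Compute the Gram sums: Σt·t = 138.
And Σt·s = -298.
c = (-298)/138 = -2.15942.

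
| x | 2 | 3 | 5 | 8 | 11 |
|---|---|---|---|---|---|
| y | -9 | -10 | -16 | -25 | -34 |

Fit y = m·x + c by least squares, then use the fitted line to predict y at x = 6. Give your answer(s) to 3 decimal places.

Normal-equation sums: Σx·x = 223, Σx = 29, Σ1 = 5.
Moment sums: Σx·y = -702, Σy = -94.
MᵀM·[m, c]ᵀ = Mᵀy becomes [[223, 29]; [29, 5]]·[m, c]ᵀ = [-702, -94]ᵀ.
Determinant 223·5 − 29² = 274.
m = ((-702)·5 − 29·(-94))/274 = -392/137; c = (223·(-94) − 29·(-702))/274 = -302/137.
At x = 6: ŷ = (-392/137)·(6) + (-302/137)·(1) = -2654/137.

ŷ = -19.372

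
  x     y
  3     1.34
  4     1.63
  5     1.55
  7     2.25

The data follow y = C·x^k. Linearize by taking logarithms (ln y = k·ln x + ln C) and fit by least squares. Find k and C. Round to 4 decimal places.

k = 0.5621, C = 0.7109

Taking logs, ln y = k·ln x + ln C, so regress ln y on ln x.
AᵀA = [[9.5056, 6.0403]; [6.0403, 4]], rhs = [3.2822, 2.0304]ᵀ  (here Σln x = 6.0403, Σ(ln x)² = 9.5056, Σln y = 2.0304, Σln x·ln y = 3.2822).
Δ = 9.5056·4 − (6.0403)² = 1.5378; k = (3.2822·4 − 6.0403·2.0304)/1.5378 = 0.56211, ln C = (9.5056·2.0304 − 6.0403·3.2822)/1.5378 = -0.34121, so C = exp(-0.34121) = 0.71091.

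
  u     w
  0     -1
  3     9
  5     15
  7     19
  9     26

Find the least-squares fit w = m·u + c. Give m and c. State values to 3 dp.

m = 2.922, c = -0.426

From the data, Σu·u = 164, Σu = 24, Σ1 = 5.
And Σu·w = 469, Σw = 68.
So AᵀA·[m, c]ᵀ = Aᵀw: [[164, 24]; [24, 5]]·[m, c]ᵀ = [469, 68]ᵀ.
Δ = 164·5 − 24² = 244.
m = (469·5 − 24·68)/244 = 713/244; c = (164·68 − 24·469)/244 = -26/61.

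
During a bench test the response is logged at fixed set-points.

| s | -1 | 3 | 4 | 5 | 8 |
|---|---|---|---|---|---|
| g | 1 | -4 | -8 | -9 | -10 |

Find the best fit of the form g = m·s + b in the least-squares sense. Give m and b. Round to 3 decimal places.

m = -1.308, b = -1.028

Entries of MᵀM: Σs·s = 115, Σs = 19, Σ1 = 5.
Right-hand side: Σs·g = -170, Σg = -30.
Determinant 115·5 − 19² = 214.
m = ((-170)·5 − 19·(-30))/214 = -140/107; b = (115·(-30) − 19·(-170))/214 = -110/107.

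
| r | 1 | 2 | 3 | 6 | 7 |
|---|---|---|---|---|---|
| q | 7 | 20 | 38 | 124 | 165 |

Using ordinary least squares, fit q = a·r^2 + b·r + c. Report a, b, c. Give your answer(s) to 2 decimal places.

a = 2.74, b = 4.27, c = 0.25

XᵀX·[a, b, c]ᵀ = Xᵀq reads: 3795·a + 595·b + 99·c = 12978;  595·a + 99·b + 19·c = 2060;  99·a + 19·b + 5·c = 354.
(Σr^2·r^2 = 3795, Σr^2·r = 595, Σr^2 = 99, Σr·r = 99, Σr = 19, Σ1 = 5, Σr^2·q = 12978, Σr·q = 2060, Σq = 354.)
Inverting the 3×3 Gram matrix, [a, b, c]ᵀ = [4457/1624, 6927/1624, 51/203]ᵀ.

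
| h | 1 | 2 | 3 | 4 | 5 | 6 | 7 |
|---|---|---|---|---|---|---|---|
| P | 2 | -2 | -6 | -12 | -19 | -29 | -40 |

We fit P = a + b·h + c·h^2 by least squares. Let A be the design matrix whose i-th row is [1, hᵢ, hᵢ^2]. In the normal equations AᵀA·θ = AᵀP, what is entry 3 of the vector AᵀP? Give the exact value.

-3731

Entry 3 ↔ basis h^2, so (AᵀP)_{3} = Σᵢ (h^2)·Pᵢ = (1)·(2) + (4)·(-2) + (9)·(-6) + (16)·(-12) + (25)·(-19) + (36)·(-29) + (49)·(-40) = -3731.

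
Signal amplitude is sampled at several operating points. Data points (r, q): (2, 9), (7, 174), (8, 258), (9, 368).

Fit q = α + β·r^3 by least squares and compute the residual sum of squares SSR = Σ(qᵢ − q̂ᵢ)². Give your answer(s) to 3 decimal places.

With design matrix M, MᵀM = [[4, 1592]; [1592, 911298]] and Mᵀq = [809, 460122]ᵀ.
Δ = 4·911298 − 1592² = 1110728.
α = (809·911298 − 1592·460122)/1110728 = 2362929/555364; β = (4·460122 − 1592·809)/1110728 = 69070/138841.
Residuals: 425107/555364, -493633/555364, -534377/555364, 602903/555364; SSR = 1932859/555364.

SSR = 3.480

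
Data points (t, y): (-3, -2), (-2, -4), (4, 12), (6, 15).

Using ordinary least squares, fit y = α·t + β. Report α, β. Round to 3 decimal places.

α = 2.140, β = 2.574

Entries of MᵀM: Σt·t = 65, Σt = 5, Σ1 = 4.
Moment sums: Σt·y = 152, Σy = 21.
MᵀM·[α, β]ᵀ = Mᵀy becomes [[65, 5]; [5, 4]]·[α, β]ᵀ = [152, 21]ᵀ.
Δ = 65·4 − 5² = 235.
α = (152·4 − 5·21)/235 = 503/235; β = (65·21 − 5·152)/235 = 121/47.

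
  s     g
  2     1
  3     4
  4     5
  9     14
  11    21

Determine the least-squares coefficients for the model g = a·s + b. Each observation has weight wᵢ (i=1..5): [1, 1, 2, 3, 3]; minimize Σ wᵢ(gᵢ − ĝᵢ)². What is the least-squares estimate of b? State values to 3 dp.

Setting ∂/∂a … = 0 gives: 651·a + 73·b = 1125;  73·a + 10·b = 120.
det = 651·10 − 73² = 1181.
a = (1125·10 − 73·120)/1181 = 2490/1181; b = (651·120 − 73·1125)/1181 = -4005/1181.

b = -3.391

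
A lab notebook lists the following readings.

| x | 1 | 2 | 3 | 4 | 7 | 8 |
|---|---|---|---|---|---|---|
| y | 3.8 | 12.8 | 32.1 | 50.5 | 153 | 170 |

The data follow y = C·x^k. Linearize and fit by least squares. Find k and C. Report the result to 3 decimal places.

k = 1.869, C = 3.779

Taking logs, ln y = k·ln x + ln C, so regress ln y on ln x.
Σln x = 7.2034, Σ(ln x)² = 11.7199, Σln y = 21.4415, Σln x·ln y = 31.4835.
Equations: 11.7199·k + 7.2034·ln C = 31.4835;  7.2034·k + 6·ln C = 21.4415.
Δ = 11.7199·6 − (7.2034)² = 18.4301; k = (31.4835·6 − 7.2034·21.4415)/18.4301 = 1.86916, ln C = (11.7199·21.4415 − 7.2034·31.4835)/18.4301 = 1.32953, so C = exp(1.32953) = 3.77927.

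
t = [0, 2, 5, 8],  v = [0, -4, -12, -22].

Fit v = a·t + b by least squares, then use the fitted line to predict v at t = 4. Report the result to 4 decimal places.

Setting ∂/∂a … = 0 gives: 93·a + 15·b = -244;  15·a + 4·b = -38.
(Σt·t = 93, Σt = 15, Σ1 = 4, Σt·v = -244, Σv = -38.)
Eliminating b: 4·(row 1) − 15·(row 2) gives 147·a = 4·(-244) − 15·(-38) = -406, so a = -58/21.
Then b = ((-38) − 15·(-58/21))/4 = 6/7.
At t = 4: v̂ = (-58/21)·(4) + (6/7)·(1) = -214/21.

v̂ = -10.1905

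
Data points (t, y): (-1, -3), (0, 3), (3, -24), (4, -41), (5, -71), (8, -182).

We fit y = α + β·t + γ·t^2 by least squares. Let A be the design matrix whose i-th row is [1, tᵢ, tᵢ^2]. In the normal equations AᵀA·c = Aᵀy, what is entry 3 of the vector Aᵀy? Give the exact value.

-14298

Entry 3 ↔ basis t^2, so (Aᵀy)_{3} = Σᵢ (t^2)·yᵢ = (1)·(-3) + (0)·(3) + (9)·(-24) + (16)·(-41) + (25)·(-71) + (64)·(-182) = -14298.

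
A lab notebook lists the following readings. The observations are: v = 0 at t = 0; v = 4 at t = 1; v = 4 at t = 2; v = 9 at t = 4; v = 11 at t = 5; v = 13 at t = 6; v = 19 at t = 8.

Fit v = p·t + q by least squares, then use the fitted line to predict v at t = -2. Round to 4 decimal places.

With design matrix M, MᵀM = [[146, 26]; [26, 7]] and Mᵀv = [333, 60]ᵀ.
Determinant 146·7 − 26² = 346.
p = (333·7 − 26·60)/346 = 771/346; q = (146·60 − 26·333)/346 = 51/173.
At t = -2: v̂ = (771/346)·(-2) + (51/173)·(1) = -720/173.

v̂ = -4.1618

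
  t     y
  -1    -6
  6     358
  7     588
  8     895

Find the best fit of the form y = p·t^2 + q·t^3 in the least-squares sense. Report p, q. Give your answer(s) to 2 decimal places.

p = -2.14, q = 2.02

The normal system XᵀX·[p, q]ᵀ = Xᵀy is [[7794, 57350]; [57350, 426450]]·[p, q]ᵀ = [98974, 737258]ᵀ.
det = 7794·426450 − 57350² = 34728800.
p = (98974·426450 − 57350·737258)/34728800 = -92855/43411; q = (7794·737258 − 57350·98974)/34728800 = 2188436/1085275.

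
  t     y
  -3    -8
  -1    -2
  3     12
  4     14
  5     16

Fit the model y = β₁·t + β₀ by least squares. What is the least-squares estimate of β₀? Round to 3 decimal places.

The normal equations are: 60·β₁ + 8·β₀ = 198;  8·β₁ + 5·β₀ = 32.
Eliminating β₀: 5·(row 1) − 8·(row 2) gives 236·β₁ = 5·198 − 8·32 = 734, so β₁ = 367/118.
Then β₀ = (32 − 8·(367/118))/5 = 84/59.

β₀ = 1.424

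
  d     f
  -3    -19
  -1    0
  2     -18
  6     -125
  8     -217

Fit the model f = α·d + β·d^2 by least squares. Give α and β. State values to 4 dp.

α = -2.7457, β = -3.0395

The normal equations are: 114·α + 708·β = -2465;  708·α + 5490·β = -18631.
(Σd·d = 114, Σd·d^2 = 708, Σd^2·d^2 = 5490, Σd·f = -2465, Σd^2·f = -18631.)
Eliminating β: 5490·(row 1) − 708·(row 2) gives 124596·α = 5490·(-2465) − 708·(-18631) = -342102, so α = -57017/20766.
Then β = ((-18631) − 708·(-57017/20766))/5490 = -63119/20766.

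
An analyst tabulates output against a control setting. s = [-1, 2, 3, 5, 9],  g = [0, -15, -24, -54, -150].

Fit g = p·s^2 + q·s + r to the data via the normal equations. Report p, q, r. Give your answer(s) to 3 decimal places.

p = -1.484, q = -3.088, r = -1.865

Compute the Gram sums: Σs^2·s^2 = 7284, Σs^2·s = 888, Σs^2 = 120, Σs·s = 120, Σs = 18, Σ1 = 5.
Right-hand side: Σs^2·g = -13776, Σs·g = -1722, Σg = -243.
Normal equations: [[7284, 888, 120]; [888, 120, 18]; [120, 18, 5]]·[p, q, r]ᵀ = [-13776, -1722, -243]ᵀ.
Solving the 3×3 system (Gaussian elimination) gives p = -604/407, q = -1257/407, r = -69/37.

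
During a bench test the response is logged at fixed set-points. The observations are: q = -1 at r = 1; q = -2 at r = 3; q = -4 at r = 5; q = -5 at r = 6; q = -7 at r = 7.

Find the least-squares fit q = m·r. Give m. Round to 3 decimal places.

m = -0.883

Sums needed: Σr·r = 120.
And Σr·q = -106.
Hence m = -106 / 120 ≈ -0.883333.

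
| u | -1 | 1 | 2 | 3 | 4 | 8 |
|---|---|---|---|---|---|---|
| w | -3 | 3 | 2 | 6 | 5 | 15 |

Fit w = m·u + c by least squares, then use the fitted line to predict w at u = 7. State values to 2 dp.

AᵀA·[m, c]ᵀ = Aᵀw reads: 95·m + 17·c = 168;  17·m + 6·c = 28.
(Σu·u = 95, Σu = 17, Σ1 = 6, Σu·w = 168, Σw = 28.)
Δ = 95·6 − 17² = 281.
m = (168·6 − 17·28)/281 = 532/281; c = (95·28 − 17·168)/281 = -196/281.
At u = 7: ŵ = (532/281)·(7) + (-196/281)·(1) = 3528/281.

ŵ = 12.56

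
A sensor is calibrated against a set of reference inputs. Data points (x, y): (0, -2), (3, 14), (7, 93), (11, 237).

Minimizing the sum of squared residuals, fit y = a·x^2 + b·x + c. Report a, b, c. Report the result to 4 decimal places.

Sums needed: Σx^2·x^2 = 17123, Σx^2·x = 1701, Σx^2 = 179, Σx·x = 179, Σx = 21, Σ1 = 4.
Right-hand side: Σx^2·y = 33360, Σx·y = 3300, Σy = 342.
AᵀA·[a, b, c]ᵀ = Aᵀy becomes [[17123, 1701, 179]; [1701, 179, 21]; [179, 21, 4]]·[a, b, c]ᵀ = [33360, 3300, 342]ᵀ.
Row-reducing yields a = 19203/9400, b = -34617/47000, c = -12054/5875.

a = 2.0429, b = -0.7365, c = -2.0517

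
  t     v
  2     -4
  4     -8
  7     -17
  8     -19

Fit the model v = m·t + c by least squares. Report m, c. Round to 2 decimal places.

Entries of AᵀA: Σt·t = 133, Σt = 21, Σ1 = 4.
Right-hand side: Σt·v = -311, Σv = -48.
AᵀA·[m, c]ᵀ = Aᵀv becomes [[133, 21]; [21, 4]]·[m, c]ᵀ = [-311, -48]ᵀ.
det = 133·4 − 21² = 91.
m = ((-311)·4 − 21·(-48))/91 = -236/91; c = (133·(-48) − 21·(-311))/91 = 21/13.

m = -2.59, c = 1.62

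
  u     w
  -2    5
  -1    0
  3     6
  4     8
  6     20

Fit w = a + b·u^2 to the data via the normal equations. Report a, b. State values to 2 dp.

With design matrix X, XᵀX = [[5, 66]; [66, 1650]] and Xᵀw = [39, 922]ᵀ.
det = 5·1650 − 66² = 3894.
a = (39·1650 − 66·922)/3894 = 53/59; b = (5·922 − 66·39)/3894 = 1018/1947.

a = 0.90, b = 0.52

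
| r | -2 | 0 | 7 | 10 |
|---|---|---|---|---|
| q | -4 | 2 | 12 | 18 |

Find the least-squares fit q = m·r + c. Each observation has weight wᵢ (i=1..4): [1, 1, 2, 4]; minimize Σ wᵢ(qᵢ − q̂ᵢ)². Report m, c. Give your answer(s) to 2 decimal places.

m = 1.74, c = 0.45

Compute the Gram sums: Σwᵢ·r·r = 502, Σwᵢ·r = 52, Σwᵢ·1 = 8.
Moment sums: Σwᵢ·r·q = 896, Σwᵢ·q = 94.
Normal equations: [[502, 52]; [52, 8]]·[m, c]ᵀ = [896, 94]ᵀ.
Δ = 502·8 − 52² = 1312.
m = (896·8 − 52·94)/1312 = 285/164; c = (502·94 − 52·896)/1312 = 149/328.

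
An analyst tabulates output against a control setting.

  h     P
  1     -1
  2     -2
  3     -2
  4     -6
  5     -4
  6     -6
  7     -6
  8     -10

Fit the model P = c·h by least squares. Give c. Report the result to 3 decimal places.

c = -1.044

Compute the Gram sums: Σh·h = 204.
Moment sums: Σh·P = -213.
XᵀX·[c]ᵀ = XᵀP becomes [[204]]·[c]ᵀ = [-213]ᵀ.
Hence c = -213 / 204 ≈ -1.04412.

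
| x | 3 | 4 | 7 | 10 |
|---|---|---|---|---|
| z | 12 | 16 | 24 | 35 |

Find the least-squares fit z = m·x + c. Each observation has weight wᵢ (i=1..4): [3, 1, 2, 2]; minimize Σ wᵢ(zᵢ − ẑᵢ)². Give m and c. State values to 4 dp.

The normal system AᵀWA·[m, c]ᵀ = AᵀWz is [[341, 47]; [47, 8]]·[m, c]ᵀ = [1208, 170]ᵀ.
Determinant 341·8 − 47² = 519.
m = (1208·8 − 47·170)/519 = 558/173; c = (341·170 − 47·1208)/519 = 398/173.

m = 3.2254, c = 2.3006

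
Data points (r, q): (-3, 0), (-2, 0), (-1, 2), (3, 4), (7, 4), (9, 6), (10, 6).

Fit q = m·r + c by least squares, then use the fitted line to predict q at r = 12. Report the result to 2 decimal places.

Sums needed: Σr·r = 253, Σr = 23, Σ1 = 7.
For Xᵀq: Σr·q = 152, Σq = 22.
So XᵀX·[m, c]ᵀ = Xᵀq: [[253, 23]; [23, 7]]·[m, c]ᵀ = [152, 22]ᵀ.
Δ = 253·7 − 23² = 1242.
m = (152·7 − 23·22)/1242 = 31/69; c = (253·22 − 23·152)/1242 = 5/3.
At r = 12: q̂ = (31/69)·(12) + (5/3)·(1) = 487/69.

q̂ = 7.06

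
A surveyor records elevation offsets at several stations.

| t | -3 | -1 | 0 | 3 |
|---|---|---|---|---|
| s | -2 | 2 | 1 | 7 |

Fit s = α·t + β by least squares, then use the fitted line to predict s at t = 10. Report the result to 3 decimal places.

AᵀA·[α, β]ᵀ = Aᵀs reads: 19·α + (-1)·β = 25;  (-1)·α + 4·β = 8.
(Σt·t = 19, Σt = -1, Σ1 = 4, Σt·s = 25, Σs = 8.)
Determinant 19·4 − (-1)² = 75.
α = (25·4 − (-1)·8)/75 = 36/25; β = (19·8 − (-1)·25)/75 = 59/25.
At t = 10: ŝ = (36/25)·(10) + (59/25)·(1) = 419/25.

ŝ = 16.760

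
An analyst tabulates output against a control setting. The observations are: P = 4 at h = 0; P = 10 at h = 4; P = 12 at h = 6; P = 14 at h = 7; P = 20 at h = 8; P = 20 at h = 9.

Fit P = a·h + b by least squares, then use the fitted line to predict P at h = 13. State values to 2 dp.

Compute the Gram sums: Σh·h = 246, Σh = 34, Σ1 = 6.
Moment sums: Σh·P = 550, ΣP = 80.
Normal equations: [[246, 34]; [34, 6]]·[a, b]ᵀ = [550, 80]ᵀ.
Δ = 246·6 − 34² = 320.
a = (550·6 − 34·80)/320 = 29/16; b = (246·80 − 34·550)/320 = 49/16.
At h = 13: P̂ = (29/16)·(13) + (49/16)·(1) = 213/8.

P̂ = 26.63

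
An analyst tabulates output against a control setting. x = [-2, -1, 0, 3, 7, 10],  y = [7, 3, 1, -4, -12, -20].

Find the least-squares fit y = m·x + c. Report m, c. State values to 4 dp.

Sums needed: Σx·x = 163, Σx = 17, Σ1 = 6.
Moment sums: Σx·y = -313, Σy = -25.
Normal equations: [[163, 17]; [17, 6]]·[m, c]ᵀ = [-313, -25]ᵀ.
Determinant 163·6 − 17² = 689.
m = ((-313)·6 − 17·(-25))/689 = -1453/689; c = (163·(-25) − 17·(-313))/689 = 1246/689.

m = -2.1089, c = 1.8084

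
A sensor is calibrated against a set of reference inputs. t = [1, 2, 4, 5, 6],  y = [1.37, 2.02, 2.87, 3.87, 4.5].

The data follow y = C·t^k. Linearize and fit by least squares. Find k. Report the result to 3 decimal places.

Linearized form: ln y = k·ln t + ln C. From the 5 transformed points,
Σln t = 5.4806, Σ(ln t)² = 8.2030, Σln y = 4.9296, Σln t·ln y = 6.8219.
Equations: 8.2030·k + 5.4806·ln C = 6.8219;  5.4806·k + 5·ln C = 4.9296.
Solving (det = 10.9774): k = 0.64607, ln C = 0.27773.

k = 0.646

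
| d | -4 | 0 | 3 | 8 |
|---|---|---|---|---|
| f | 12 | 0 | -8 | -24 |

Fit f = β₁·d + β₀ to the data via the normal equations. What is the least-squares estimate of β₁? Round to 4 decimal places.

With design matrix A, AᵀA = [[89, 7]; [7, 4]] and Aᵀf = [-264, -20]ᵀ.
Eliminating β₀: 4·(row 1) − 7·(row 2) gives 307·β₁ = 4·(-264) − 7·(-20) = -916, so β₁ = -916/307.
Then β₀ = ((-20) − 7·(-916/307))/4 = 68/307.

β₁ = -2.9837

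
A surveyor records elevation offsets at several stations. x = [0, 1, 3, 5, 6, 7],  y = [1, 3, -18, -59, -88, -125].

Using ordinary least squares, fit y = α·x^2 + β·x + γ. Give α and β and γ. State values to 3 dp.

The normal equations are: 4404·α + 712·β + 120·γ = -10927;  712·α + 120·β + 22·γ = -1749;  120·α + 22·β + 6·γ = -286.
(Σx^2·x^2 = 4404, Σx^2·x = 712, Σx^2 = 120, Σx·x = 120, Σx = 22, Σ1 = 6, Σx^2·y = -10927, Σx·y = -1749, Σy = -286.)
Solving the 3×3 system (Gaussian elimination) gives α = -7159/2420, β = 3209/1210, γ = 2147/1210.

α = -2.958, β = 2.652, γ = 1.774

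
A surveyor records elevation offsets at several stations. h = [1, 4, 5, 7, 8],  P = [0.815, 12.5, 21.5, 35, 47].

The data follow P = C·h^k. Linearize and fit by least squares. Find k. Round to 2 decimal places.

k = 1.95

Linearized form: ln P = k·ln h + ln C. From the 5 transformed points,
Over the data: Σln h = 7.0211, Σ(ln h)² = 12.6227, Σln P = 12.7947, Σln h·ln P = 23.3638.
Normal system: [[12.6227, 7.0211]; [7.0211, 5]]·[k, ln C]ᵀ = [23.3638, 12.7947]ᵀ.
Solving (det = 13.8181): k = 1.95296, ln C = -0.18344.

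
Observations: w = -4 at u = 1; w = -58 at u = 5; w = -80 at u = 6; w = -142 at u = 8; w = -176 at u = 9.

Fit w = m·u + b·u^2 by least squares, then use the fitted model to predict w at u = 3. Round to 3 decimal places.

Sums needed: Σu·u = 207, Σu·u^2 = 1583, Σu^2·u^2 = 12579.
For Mᵀw: Σu·w = -3494, Σu^2·w = -27678.
MᵀM·[m, b]ᵀ = Mᵀw becomes [[207, 1583]; [1583, 12579]]·[m, b]ᵀ = [-3494, -27678]ᵀ.
det = 207·12579 − 1583² = 97964.
m = ((-3494)·12579 − 1583·(-27678))/97964 = -34188/24491; b = (207·(-27678) − 1583·(-3494))/97964 = -49586/24491.
At u = 3: ŵ = (-34188/24491)·(3) + (-49586/24491)·(9) = -548838/24491.

ŵ = -22.410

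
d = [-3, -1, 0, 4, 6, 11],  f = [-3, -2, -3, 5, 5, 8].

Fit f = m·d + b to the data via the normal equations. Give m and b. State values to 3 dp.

The normal system MᵀM·[m, b]ᵀ = Mᵀf is [[183, 17]; [17, 6]]·[m, b]ᵀ = [149, 10]ᵀ.
det = 183·6 − 17² = 809.
m = (149·6 − 17·10)/809 = 724/809; b = (183·10 − 17·149)/809 = -703/809.

m = 0.895, b = -0.869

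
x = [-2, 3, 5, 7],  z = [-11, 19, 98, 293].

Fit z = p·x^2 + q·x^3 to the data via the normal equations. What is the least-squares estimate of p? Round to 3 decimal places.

p = -0.998

Entries of MᵀM: Σx^2·x^2 = 3123, Σx^2·x^3 = 20143, Σx^3·x^3 = 134067.
Right-hand side: Σx^2·z = 16934, Σx^3·z = 113350.
Δ = 3123·134067 − 20143² = 12950792.
p = (16934·134067 − 20143·113350)/12950792 = -1614809/1618849; q = (3123·113350 − 20143·16934)/12950792 = 1611311/1618849.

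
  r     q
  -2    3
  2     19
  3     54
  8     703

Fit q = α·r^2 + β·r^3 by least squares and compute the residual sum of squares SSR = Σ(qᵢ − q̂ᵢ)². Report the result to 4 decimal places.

SSR = 1.0907

Sums needed: Σr^2·r^2 = 4209, Σr^2·r^3 = 33011, Σr^3·r^3 = 263001.
For Mᵀq: Σr^2·q = 45566, Σr^3·q = 361522.
So MᵀM·[α, β]ᵀ = Mᵀq: [[4209, 33011]; [33011, 263001]]·[α, β]ᵀ = [45566, 361522]ᵀ.
Determinant 4209·263001 − 33011² = 17245088.
α = (45566·263001 − 33011·361522)/17245088 = 6212603/2155636; β = (4209·361522 − 33011·45566)/17245088 = 2183359/2155636.
Residuals: -229158/538909, -340050/538909, 55008/76987, -18573/538909; SSR = 587781/538909.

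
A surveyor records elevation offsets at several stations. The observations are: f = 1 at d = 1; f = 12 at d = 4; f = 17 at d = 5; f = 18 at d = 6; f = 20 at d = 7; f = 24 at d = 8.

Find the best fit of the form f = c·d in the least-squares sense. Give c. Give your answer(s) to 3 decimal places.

MᵀM·[c]ᵀ = Mᵀf reads: 191·c = 574.
(Σd·d = 191, Σd·f = 574.)
c = 574/191 = 3.00524.

c = 3.005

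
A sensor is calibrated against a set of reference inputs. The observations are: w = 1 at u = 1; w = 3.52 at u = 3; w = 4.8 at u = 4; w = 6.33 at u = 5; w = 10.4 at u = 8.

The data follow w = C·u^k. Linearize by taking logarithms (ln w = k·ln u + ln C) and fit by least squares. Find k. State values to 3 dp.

k = 1.131

With ln wᵢ as the transformed response and ln uᵢ as the regressor:
XᵀX = [[10.0431, 6.1738]; [6.1738, 5]], rhs = [11.3967, 7.0142]ᵀ  (here Σln u = 6.1738, Σ(ln u)² = 10.0431, Σln w = 7.0142, Σln u·ln w = 11.3967).
Slope k = (n·Σln u·ln w − Σln u·Σln w)/(n·Σ(ln u)² − (Σln u)²) = (5·11.3967 − 6.1738·7.0142)/12.1000 = 1.13052; ln C = (Σln w − k·Σln u)/n = 0.00692.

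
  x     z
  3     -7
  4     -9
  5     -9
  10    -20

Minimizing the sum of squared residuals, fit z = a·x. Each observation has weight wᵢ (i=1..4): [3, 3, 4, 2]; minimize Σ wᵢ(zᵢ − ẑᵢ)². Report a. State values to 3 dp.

From the data, Σwᵢ·x·x = 375.
Right-hand side: Σwᵢ·x·z = -751.
Normal equations: [[375]]·[a]ᵀ = [-751]ᵀ.
Hence a = -751 / 375 ≈ -2.00267.

a = -2.003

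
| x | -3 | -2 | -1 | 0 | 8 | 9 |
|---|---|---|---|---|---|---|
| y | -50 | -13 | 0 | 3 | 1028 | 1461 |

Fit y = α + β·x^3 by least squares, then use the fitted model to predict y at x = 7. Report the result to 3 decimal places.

Compute the Gram sums: Σ1 = 6, Σx^3 = 1205, Σx^3·x^3 = 794379.
Right-hand side: Σy = 2429, Σx^3·y = 1592859.
Normal equations: [[6, 1205]; [1205, 794379]]·[α, β]ᵀ = [2429, 1592859]ᵀ.
Eliminating β: 794379·(row 1) − 1205·(row 2) gives 3314249·α = 794379·2429 − 1205·1592859 = 10151496, so α = 10151496/3314249.
Then β = (1592859 − 1205·(10151496/3314249))/794379 = 6630209/3314249.
At x = 7: ŷ = (10151496/3314249)·(1) + (6630209/3314249)·(343) = 2284313183/3314249.

ŷ = 689.240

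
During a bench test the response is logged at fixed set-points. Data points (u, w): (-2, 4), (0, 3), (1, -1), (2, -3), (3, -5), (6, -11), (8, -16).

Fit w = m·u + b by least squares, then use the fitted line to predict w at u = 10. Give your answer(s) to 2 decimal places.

ŵ = -19.62

AᵀA·[m, b]ᵀ = Aᵀw reads: 118·m + 18·b = -224;  18·m + 7·b = -29.
Δ = 118·7 − 18² = 502.
m = ((-224)·7 − 18·(-29))/502 = -523/251; b = (118·(-29) − 18·(-224))/502 = 305/251.
At u = 10: ŵ = (-523/251)·(10) + (305/251)·(1) = -4925/251.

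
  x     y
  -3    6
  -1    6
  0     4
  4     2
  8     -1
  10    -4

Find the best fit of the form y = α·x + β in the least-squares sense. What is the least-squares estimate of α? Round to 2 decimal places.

The normal equations are: 190·α + 18·β = -64;  18·α + 6·β = 13.
Eliminating β: 6·(row 1) − 18·(row 2) gives 816·α = 6·(-64) − 18·13 = -618, so α = -103/136.
Then β = (13 − 18·(-103/136))/6 = 1811/408.

α = -0.76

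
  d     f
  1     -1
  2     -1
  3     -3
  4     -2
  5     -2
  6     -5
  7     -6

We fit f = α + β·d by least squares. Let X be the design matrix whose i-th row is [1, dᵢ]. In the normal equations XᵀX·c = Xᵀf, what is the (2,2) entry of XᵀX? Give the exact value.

Row 2 ↔ basis d, column 2 ↔ basis d, so (XᵀX)_{2,2} = Σᵢ (d)·(d) = (1)·(1) + (2)·(2) + (3)·(3) + (4)·(4) + (5)·(5) + (6)·(6) + (7)·(7) = 140.

140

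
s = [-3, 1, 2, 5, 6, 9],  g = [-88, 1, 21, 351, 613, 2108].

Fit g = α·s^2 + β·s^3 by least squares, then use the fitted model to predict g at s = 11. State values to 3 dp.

From the data, Σs^2·s^2 = 8580, Σs^2·s^3 = 69740, Σs^3·s^3 = 594516.
And Σs^2·g = 200884, Σs^3·g = 1715560.
XᵀX·[α, β]ᵀ = Xᵀg becomes [[8580, 69740]; [69740, 594516]]·[α, β]ᵀ = [200884, 1715560]ᵀ.
Determinant 8580·594516 − 69740² = 237279680.
α = (200884·594516 − 69740·1715560)/237279680 = -13400141/14829980; β = (8580·1715560 − 69740·200884)/237279680 = 806653/269636.
At s = 11: ĝ = (-13400141/14829980)·(121) + (806653/269636)·(1331) = 1305218541/337045.

ĝ = 3872.535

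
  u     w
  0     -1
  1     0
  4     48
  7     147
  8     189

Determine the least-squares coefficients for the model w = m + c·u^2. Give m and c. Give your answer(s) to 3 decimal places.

Entries of XᵀX: Σ1 = 5, Σu^2 = 130, Σu^2·u^2 = 6754.
And Σw = 383, Σu^2·w = 20067.
XᵀX·[m, c]ᵀ = Xᵀw becomes [[5, 130]; [130, 6754]]·[m, c]ᵀ = [383, 20067]ᵀ.
Eliminating c: 6754·(row 1) − 130·(row 2) gives 16870·m = 6754·383 − 130·20067 = -21928, so m = -10964/8435.
Then c = (20067 − 130·(-10964/8435))/6754 = 10109/3374.

m = -1.300, c = 2.996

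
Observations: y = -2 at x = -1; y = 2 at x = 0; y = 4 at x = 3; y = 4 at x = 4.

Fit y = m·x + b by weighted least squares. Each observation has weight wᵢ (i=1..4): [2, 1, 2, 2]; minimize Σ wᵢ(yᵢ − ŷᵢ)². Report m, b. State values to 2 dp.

m = 1.15, b = 0.04

Normal-equation sums: Σwᵢ·x·x = 52, Σwᵢ·x = 12, Σwᵢ·1 = 7.
For MᵀWy: Σwᵢ·x·y = 60, Σwᵢ·y = 14.
MᵀWM·[m, b]ᵀ = MᵀWy becomes [[52, 12]; [12, 7]]·[m, b]ᵀ = [60, 14]ᵀ.
Δ = 52·7 − 12² = 220.
m = (60·7 − 12·14)/220 = 63/55; b = (52·14 − 12·60)/220 = 2/55.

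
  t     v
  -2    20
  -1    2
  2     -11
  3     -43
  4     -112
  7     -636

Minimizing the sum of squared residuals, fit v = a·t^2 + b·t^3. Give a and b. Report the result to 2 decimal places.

Forming XᵀX = [[2771, 18073]; [18073, 122603]] and Xᵀv = [-33305, -226727]ᵀ gives XᵀX·[a, b]ᵀ = Xᵀv.
det = 2771·122603 − 18073² = 13099584.
a = ((-33305)·122603 − 18073·(-226727))/13099584 = 3586039/3274896; b = (2771·(-226727) − 18073·(-33305))/13099584 = -6584813/3274896.

a = 1.10, b = -2.01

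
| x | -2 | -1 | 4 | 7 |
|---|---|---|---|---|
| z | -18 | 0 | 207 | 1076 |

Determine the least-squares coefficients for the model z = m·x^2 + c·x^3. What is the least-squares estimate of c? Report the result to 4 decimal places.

c = 2.9774

Normal-equation sums: Σx^2·x^2 = 2674, Σx^2·x^3 = 17798, Σx^3·x^3 = 121810.
For Aᵀz: Σx^2·z = 55964, Σx^3·z = 382460.
Normal equations: [[2674, 17798]; [17798, 121810]]·[m, c]ᵀ = [55964, 382460]ᵀ.
det = 2674·121810 − 17798² = 8951136.
m = (55964·121810 − 17798·382460)/8951136 = 621985/559446; c = (2674·382460 − 17798·55964)/8951136 = 1665673/559446.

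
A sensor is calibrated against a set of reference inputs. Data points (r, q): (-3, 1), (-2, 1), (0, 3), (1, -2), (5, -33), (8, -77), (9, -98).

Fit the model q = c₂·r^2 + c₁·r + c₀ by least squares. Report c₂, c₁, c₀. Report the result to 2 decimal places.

c₂ = -0.98, c₁ = -2.18, c₀ = 2.10

The normal equations are: 11380·c₂ + 1332·c₁ + 184·c₀ = -13680;  1332·c₂ + 184·c₁ + 18·c₀ = -1670;  184·c₂ + 18·c₁ + 7·c₀ = -205.
(Σr^2·r^2 = 11380, Σr^2·r = 1332, Σr^2 = 184, Σr·r = 184, Σr = 18, Σ1 = 7, Σr^2·q = -13680, Σr·q = -1670, Σq = -205.)
Row-reducing yields c₂ = -35065/35763, c₁ = -26035/11921, c₀ = 5785/2751.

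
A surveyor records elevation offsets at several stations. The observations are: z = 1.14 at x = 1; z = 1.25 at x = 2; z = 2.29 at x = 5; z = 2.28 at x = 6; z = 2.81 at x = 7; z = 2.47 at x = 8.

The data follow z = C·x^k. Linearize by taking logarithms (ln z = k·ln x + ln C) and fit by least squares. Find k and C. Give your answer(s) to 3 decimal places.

k = 0.446, C = 1.055

With ln zᵢ as the transformed response and ln xᵢ as the regressor:
Σln x = 8.1197, Σ(ln x)² = 14.3918, Σln z = 3.9443, Σln x·ln z = 6.8557.
Equations: 14.3918·k + 8.1197·ln C = 6.8557;  8.1197·k + 6·ln C = 3.9443.
Solving (det = 20.4213): k = 0.44598, ln C = 0.05385, so C = exp(0.05385) = 1.05533.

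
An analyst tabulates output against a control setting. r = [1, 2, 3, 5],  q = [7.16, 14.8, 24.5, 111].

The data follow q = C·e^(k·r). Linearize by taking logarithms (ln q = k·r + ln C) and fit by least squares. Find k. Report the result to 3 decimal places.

Let Y = ln q. Fitting Y = k·r + ln C by least squares:
Σr = 11.0000, Σ(r)² = 39.0000, Σln q = 12.5713, Σr·ln q = 40.5014.
Equations: 39.0000·k + 11.0000·ln C = 40.5014;  11.0000·k + 4·ln C = 12.5713.
Slope k = (n·Σr·ln q − Σr·Σln q)/(n·Σ(r)² − (Σr)²) = (4·40.5014 − 11.0000·12.5713)/35.0000 = 0.67774; ln C = (Σln q − k·Σr)/n = 1.27904.

k = 0.678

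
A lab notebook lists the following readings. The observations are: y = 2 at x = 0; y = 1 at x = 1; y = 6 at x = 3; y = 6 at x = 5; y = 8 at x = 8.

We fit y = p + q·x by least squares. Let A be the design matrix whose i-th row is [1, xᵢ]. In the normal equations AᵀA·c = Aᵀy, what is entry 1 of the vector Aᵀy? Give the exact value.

23

Entry 1 ↔ basis 1, so (Aᵀy)_{1} = Σᵢ yᵢ = (1)·(2) + (1)·(1) + (1)·(6) + (1)·(6) + (1)·(8) = 23.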